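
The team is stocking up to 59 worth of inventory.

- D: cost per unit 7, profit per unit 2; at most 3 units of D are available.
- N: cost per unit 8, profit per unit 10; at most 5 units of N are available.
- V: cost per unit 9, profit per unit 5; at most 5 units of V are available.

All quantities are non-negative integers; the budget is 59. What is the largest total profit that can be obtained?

60

5×N and 2×V: cost 58 ≤ 59, profit 5·10 + 2·5 = 60.
1×D, 5×N, and 1×V: cost 56 ≤ 59, profit 1·2 + 5·10 + 1·5 = 57.
Best is 60.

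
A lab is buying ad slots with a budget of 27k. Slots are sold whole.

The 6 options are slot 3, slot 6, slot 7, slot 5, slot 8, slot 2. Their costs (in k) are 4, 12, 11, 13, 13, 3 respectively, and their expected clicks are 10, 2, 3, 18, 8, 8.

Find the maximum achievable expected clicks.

slot 3 + slot 5 + slot 2: cost 4 + 13 + 3 = 20 ≤ 27, expected clicks 10 + 18 + 8 = 36.
slot 7 + slot 5 + slot 2: cost 11 + 13 + 3 = 27 ≤ 27, expected clicks 3 + 18 + 8 = 29.
Best is slot 3, slot 5, and slot 2 with total expected clicks 36.

36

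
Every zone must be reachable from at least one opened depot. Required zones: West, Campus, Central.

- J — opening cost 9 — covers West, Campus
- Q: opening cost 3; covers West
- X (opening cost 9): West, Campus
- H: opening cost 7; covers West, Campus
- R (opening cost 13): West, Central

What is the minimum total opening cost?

20

The greedy cost-per-new-zone heuristic would pick Q, H, and R for 23, but a cheaper cover exists.
Choose H and R: together they cover West, Campus, Central — every zone.
Total opening cost: 7 + 13 = 20.
No cover costs less than 20.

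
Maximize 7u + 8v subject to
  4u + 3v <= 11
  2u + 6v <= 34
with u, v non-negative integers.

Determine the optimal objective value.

24

(u,v)=(0,3): 4·0+3·3=9≤11, 2·0+6·3=18≤34, objective 24.
(u,v)=(1,2): 4·1+3·2=10≤11, 2·1+6·2=14≤34, objective 23.
(u,v)=(0,2): 4·0+3·2=6≤11, 2·0+6·2=12≤34, objective 16.
Maximum is 24 at (u,v)=(0,3).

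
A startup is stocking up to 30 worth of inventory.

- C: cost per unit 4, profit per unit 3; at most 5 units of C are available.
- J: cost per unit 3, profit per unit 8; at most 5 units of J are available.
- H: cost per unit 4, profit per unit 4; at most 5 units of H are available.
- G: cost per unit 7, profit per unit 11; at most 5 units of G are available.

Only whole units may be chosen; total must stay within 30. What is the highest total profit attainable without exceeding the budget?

62

This is a bounded integer knapsack.
Take 5×J and 2×G: cost 29 ≤ 30, profit 5·8 + 2·11 = 62.
J has the best ratio (8/3) and is taken to its limit of 5; remaining capacity is filled optimally with the others.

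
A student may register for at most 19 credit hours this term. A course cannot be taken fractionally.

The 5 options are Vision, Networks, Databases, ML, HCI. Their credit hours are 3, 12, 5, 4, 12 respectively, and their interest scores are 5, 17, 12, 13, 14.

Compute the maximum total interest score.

Take Vision, Networks, and ML: credit hours 3 + 12 + 4 = 19 ≤ 19, interest score 5 + 17 + 13 = 35.
No other feasible combination does better.

35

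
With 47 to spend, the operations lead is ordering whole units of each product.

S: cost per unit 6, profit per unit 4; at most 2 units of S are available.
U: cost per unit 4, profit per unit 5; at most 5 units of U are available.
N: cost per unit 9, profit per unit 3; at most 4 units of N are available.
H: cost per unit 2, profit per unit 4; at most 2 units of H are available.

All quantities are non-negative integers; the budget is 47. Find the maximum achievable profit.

44

H has the best ratio (4/2); taking only H gives at most 2×4 = 8 (stopped by the supply cap of 2).
Mixing does better — 2×S, 5×U, 1×N, and 2×H: cost 45 ≤ 47, profit 2·4 + 5·5 + 1·3 + 2·4 = 44.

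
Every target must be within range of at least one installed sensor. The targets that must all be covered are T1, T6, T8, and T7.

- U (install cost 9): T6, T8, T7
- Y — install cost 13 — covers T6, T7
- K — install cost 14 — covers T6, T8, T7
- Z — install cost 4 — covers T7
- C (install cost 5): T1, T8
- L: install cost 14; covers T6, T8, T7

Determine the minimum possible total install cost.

14

This is an integer covering problem.
The greedy cost-per-new-target heuristic would pick C, Z, and U for 18, but a cheaper cover exists.
Choose U and C: together they cover T1, T6, T8, T7 — every target.
Total install cost: 9 + 5 = 14.
No cover costs less than 14.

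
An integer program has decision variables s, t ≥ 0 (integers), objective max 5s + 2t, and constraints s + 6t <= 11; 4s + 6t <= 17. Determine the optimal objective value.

Relaxing integrality, the LP optimum is 21.25 at (s,t) = (4.25, 0), which is not an integer point.
(s,t)=(4,0): 1·4+6·0=4≤11, 4·4+6·0=16≤17, objective 20.
(s,t)=(3,0): 1·3+6·0=3≤11, 4·3+6·0=12≤17, objective 15.
Maximum is 20 at (s,t)=(4,0).

20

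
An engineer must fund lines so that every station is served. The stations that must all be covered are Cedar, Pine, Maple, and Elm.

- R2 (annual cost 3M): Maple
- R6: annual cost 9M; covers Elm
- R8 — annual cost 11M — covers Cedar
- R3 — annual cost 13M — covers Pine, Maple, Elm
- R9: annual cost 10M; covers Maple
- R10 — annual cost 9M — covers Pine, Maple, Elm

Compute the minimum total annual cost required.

20

The greedy cost-per-new-station heuristic would pick R2, R10, and R8 for 23, but a cheaper cover exists.
Choose R8 and R10: together they cover Cedar, Pine, Maple, Elm — every station.
Total annual cost: 11 + 9 = 20.
No cover costs less than 20.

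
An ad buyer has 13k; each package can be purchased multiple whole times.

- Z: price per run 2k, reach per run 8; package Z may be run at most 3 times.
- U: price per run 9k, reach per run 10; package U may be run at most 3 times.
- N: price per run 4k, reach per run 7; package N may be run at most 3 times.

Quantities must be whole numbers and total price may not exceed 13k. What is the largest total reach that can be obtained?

31

Z has the best ratio (8/2); taking only Z gives at most 3×8 = 24 (stopped by the supply cap of 3).
Mixing does better — 3×Z and 1×N: price 10 ≤ 13, reach 3·8 + 1·7 = 31.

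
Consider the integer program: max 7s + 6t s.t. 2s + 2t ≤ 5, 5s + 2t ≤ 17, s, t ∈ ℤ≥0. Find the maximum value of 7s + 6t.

(s,t)=(2,0): 2·2+2·0=4≤5, 5·2+2·0=10≤17, objective 14.
(s,t)=(1,1): 2·1+2·1=4≤5, 5·1+2·1=7≤17, objective 13.
Maximum is 14 at (s,t)=(2,0).

14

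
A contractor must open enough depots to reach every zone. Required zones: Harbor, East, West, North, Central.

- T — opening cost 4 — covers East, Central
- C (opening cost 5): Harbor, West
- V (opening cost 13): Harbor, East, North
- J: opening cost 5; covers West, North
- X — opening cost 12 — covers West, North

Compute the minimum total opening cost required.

14

Choose T, C, and J: together they cover Harbor, East, West, North, Central — every zone.
Total opening cost: 4 + 5 + 5 = 14.
No cover costs less than 14.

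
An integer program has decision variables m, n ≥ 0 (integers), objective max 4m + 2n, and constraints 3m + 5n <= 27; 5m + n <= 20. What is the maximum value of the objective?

18

The continuous relaxation peaks at (3.32, 3.41) with value 20.09; rounding to a feasible lattice point costs some objective.
(m,n)=(3,3): 3·3+5·3=24≤27, 5·3+1·3=18≤20, objective 18.
(m,n)=(2,4): 3·2+5·4=26≤27, 5·2+1·4=14≤20, objective 16.
(m,n)=(3,2): 3·3+5·2=19≤27, 5·3+1·2=17≤20, objective 16.
Maximum is 18 at (m,n)=(3,3).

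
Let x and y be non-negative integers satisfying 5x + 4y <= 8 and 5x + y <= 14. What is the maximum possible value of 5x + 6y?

(x,y)=(0,2): 5·0+4·2=8≤8, 5·0+1·2=2≤14, objective 12.
(x,y)=(0,1): 5·0+4·1=4≤8, 5·0+1·1=1≤14, objective 6.
Maximum is 12 at (x,y)=(0,2).

12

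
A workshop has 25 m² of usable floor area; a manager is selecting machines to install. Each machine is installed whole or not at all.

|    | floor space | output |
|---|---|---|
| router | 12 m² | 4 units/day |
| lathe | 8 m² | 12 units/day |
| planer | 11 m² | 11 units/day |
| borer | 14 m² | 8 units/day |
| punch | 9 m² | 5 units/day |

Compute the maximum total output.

23

This is an integer program with binary decision variables.
lathe + borer: floor space 8 + 14 = 22 ≤ 25, output 12 + 8 = 20.
lathe + planer: floor space 8 + 11 = 19 ≤ 25, output 12 + 11 = 23.
planer + borer: floor space 11 + 14 = 25 ≤ 25, output 11 + 8 = 19.
Best is lathe and planer with total output 23.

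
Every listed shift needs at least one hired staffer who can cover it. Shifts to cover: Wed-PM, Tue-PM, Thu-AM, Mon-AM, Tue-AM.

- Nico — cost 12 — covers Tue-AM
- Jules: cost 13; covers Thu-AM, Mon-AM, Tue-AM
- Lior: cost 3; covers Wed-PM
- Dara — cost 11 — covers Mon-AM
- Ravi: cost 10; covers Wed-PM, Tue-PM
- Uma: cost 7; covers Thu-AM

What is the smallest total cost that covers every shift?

23

The greedy cost-per-new-shift heuristic would pick Lior, Jules, and Ravi for 26, but a cheaper cover exists.
Choose Jules and Ravi: together they cover Wed-PM, Tue-PM, Thu-AM, Mon-AM, Tue-AM — every shift.
Total cost: 13 + 10 = 23.
No cover costs less than 23.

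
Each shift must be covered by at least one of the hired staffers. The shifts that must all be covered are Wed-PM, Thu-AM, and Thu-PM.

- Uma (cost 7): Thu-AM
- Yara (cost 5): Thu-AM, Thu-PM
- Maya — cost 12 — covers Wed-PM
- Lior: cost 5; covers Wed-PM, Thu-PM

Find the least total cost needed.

10

Choose Yara and Lior: together they cover Wed-PM, Thu-AM, Thu-PM — every shift.
Total cost: 5 + 5 = 10.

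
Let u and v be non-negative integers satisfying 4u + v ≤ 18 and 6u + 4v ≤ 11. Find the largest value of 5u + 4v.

9

(u,v)=(1,1) is feasible, giving 9.
(u,v)=(0,2) is feasible, giving 8.
(u,v)=(1,0) is feasible, giving 5.
(u,v)=(0,1) is feasible, giving 4.
Maximum is 9 at (u,v)=(1,1).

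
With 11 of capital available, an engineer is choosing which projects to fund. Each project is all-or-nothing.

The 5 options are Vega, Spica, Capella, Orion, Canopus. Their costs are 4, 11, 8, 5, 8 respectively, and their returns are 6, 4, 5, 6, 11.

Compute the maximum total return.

Allowing fractional choices, the relaxed optimum would be about 15.6, but projects are indivisible.
Vega: cost 4 ≤ 11, return 6.
Canopus: cost 8 ≤ 11, return 11.
Vega + Orion: cost 4 + 5 = 9 ≤ 11, return 6 + 6 = 12.
Best is Vega and Orion with total return 12.

12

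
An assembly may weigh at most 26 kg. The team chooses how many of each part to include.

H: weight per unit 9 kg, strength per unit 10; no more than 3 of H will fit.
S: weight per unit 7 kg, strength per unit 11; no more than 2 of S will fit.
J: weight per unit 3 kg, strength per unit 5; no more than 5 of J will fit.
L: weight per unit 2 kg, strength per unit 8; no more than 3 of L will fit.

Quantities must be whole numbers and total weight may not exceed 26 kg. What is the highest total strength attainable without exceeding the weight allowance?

56

This is a bounded integer knapsack.
L has the best ratio (8/2); taking only L gives at most 3×8 = 24 (stopped by the supply cap of 3).
Mixing does better — 2×S, 2×J, and 3×L: weight 26 ≤ 26, strength 2·11 + 2·5 + 3·8 = 56.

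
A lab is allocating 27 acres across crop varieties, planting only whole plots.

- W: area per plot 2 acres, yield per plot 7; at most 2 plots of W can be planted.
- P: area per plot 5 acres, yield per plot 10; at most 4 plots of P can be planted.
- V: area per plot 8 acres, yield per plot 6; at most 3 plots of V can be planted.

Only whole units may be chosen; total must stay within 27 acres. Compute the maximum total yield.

54

2×W and 4×P: area 24 ≤ 27, yield 2·7 + 4·10 = 54.
2×W, 3×P, and 1×V: area 27 ≤ 27, yield 2·7 + 3·10 + 1·6 = 50.
Best is 54.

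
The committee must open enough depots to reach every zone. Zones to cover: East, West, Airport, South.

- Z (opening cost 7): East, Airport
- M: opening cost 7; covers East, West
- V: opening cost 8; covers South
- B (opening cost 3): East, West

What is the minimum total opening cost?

18

Choose Z, V, and B: together they cover East, West, Airport, South — every zone.
Total opening cost: 7 + 8 + 3 = 18.
No cover costs less than 18.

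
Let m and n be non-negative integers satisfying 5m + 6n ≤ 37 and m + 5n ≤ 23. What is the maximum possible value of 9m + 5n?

(m,n)=(7,0): 5·7+6·0=35≤37, 1·7+5·0=7≤23, objective 63.
(m,n)=(6,1): 5·6+6·1=36≤37, 1·6+5·1=11≤23, objective 59.
(m,n)=(6,0): 5·6+6·0=30≤37, 1·6+5·0=6≤23, objective 54.
The best lattice point is (7,0), giving 63.

63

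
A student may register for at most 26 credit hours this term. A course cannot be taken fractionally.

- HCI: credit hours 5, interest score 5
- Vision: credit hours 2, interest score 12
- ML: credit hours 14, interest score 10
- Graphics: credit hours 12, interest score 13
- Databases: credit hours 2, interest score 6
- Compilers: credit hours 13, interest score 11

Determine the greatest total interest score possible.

36

This is a 0-1 knapsack instance.
HCI + Vision + Databases + Compilers: credit hours 5 + 2 + 2 + 13 = 22 ≤ 26, interest score 5 + 12 + 6 + 11 = 34.
HCI + Vision + ML + Databases: credit hours 5 + 2 + 14 + 2 = 23 ≤ 26, interest score 5 + 12 + 10 + 6 = 33.
HCI + Vision + Graphics + Databases: credit hours 5 + 2 + 12 + 2 = 21 ≤ 26, interest score 5 + 12 + 13 + 6 = 36.
Best is HCI, Vision, Graphics, and Databases with total interest score 36.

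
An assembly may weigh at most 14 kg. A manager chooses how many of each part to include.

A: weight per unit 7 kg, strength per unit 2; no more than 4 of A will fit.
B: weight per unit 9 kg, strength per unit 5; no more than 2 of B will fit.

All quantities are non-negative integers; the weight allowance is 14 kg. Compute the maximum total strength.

B has the best ratio (5/9); taking only B gives at most 1×5 = 5 (stopped by the weight limit).
Optimal: 1×B: weight 9 ≤ 14, strength 1·5 = 5.

5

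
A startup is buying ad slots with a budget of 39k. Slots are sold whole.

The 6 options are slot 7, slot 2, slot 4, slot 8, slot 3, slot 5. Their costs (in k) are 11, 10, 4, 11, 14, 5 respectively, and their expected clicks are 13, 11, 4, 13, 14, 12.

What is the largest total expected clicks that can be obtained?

This is a 0-1 knapsack instance.
Take slot 7, slot 2, slot 8, and slot 5: cost 11 + 10 + 11 + 5 = 37 ≤ 39, expected clicks 13 + 11 + 13 + 12 = 49.
No other feasible combination does better.

49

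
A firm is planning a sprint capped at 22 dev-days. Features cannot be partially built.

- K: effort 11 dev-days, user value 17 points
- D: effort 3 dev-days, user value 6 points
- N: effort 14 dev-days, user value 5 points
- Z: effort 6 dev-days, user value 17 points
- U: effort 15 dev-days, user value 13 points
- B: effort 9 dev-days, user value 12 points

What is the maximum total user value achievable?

40

Take K, D, and Z: effort 11 + 3 + 6 = 20 ≤ 22, user value 17 + 6 + 17 = 40.
No other feasible combination does better.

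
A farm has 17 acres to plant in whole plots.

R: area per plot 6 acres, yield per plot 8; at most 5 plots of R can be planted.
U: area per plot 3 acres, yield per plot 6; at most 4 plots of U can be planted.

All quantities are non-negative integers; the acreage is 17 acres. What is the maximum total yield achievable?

U has the best ratio (6/3); taking only U gives at most 4×6 = 24 (stopped by the supply cap of 4).
Mixing does better — 1×R and 3×U: area 15 ≤ 17, yield 1·8 + 3·6 = 26.

26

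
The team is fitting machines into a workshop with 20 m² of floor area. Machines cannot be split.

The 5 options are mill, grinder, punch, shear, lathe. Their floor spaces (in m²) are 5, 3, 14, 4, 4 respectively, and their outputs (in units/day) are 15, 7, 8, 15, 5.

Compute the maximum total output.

This is a 0-1 knapsack instance.
mill + grinder + shear + lathe: floor space 5 + 3 + 4 + 4 = 16 ≤ 20, output 15 + 7 + 15 + 5 = 42.
mill + grinder + shear: floor space 5 + 3 + 4 = 12 ≤ 20, output 15 + 7 + 15 = 37.
Best is mill, grinder, shear, and lathe with total output 42.

42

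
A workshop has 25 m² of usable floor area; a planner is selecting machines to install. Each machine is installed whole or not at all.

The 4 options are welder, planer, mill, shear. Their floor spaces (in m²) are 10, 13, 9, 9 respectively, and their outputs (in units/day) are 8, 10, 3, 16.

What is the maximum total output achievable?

26

Allowing fractional choices, the relaxed optimum would be about 28.6, but machines are indivisible.
welder + shear: floor space 10 + 9 = 19 ≤ 25, output 8 + 16 = 24.
planer + shear: floor space 13 + 9 = 22 ≤ 25, output 10 + 16 = 26.
Best is planer and shear with total output 26.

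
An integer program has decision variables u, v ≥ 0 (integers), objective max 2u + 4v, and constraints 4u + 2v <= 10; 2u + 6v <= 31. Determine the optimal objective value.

(u,v)=(0,5): 4·0+2·5=10≤10, 2·0+6·5=30≤31, objective 20.
(u,v)=(0,4): 4·0+2·4=8≤10, 2·0+6·4=24≤31, objective 16.
Maximum is 20 at (u,v)=(0,5).

20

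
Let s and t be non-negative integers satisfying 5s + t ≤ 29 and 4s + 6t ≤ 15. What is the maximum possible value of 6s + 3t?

18

The continuous relaxation peaks at (3.75, 0) with value 22.50; rounding to a feasible lattice point costs some objective.
(s,t)=(3,0): 5·3+1·0=15≤29, 4·3+6·0=12≤15, objective 18.
(s,t)=(2,1): 5·2+1·1=11≤29, 4·2+6·1=14≤15, objective 15.
(s,t)=(2,0): 5·2+1·0=10≤29, 4·2+6·0=8≤15, objective 12.
Maximum is 18 at (s,t)=(3,0).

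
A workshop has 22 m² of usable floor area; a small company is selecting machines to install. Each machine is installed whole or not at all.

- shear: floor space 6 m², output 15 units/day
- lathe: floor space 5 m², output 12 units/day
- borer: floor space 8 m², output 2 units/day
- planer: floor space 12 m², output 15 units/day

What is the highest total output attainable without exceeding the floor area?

30

Take shear and planer: floor space 6 + 12 = 18 ≤ 22, output 15 + 15 = 30.
No other feasible combination does better.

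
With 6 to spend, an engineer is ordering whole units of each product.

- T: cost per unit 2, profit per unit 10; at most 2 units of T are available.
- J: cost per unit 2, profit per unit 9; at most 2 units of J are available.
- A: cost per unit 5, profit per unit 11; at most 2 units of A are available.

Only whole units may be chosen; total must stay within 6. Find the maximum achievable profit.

This is a bounded integer knapsack.
T has the best ratio (10/2); taking only T gives at most 2×10 = 20 (stopped by the supply cap of 2).
Mixing does better — 2×T and 1×J: cost 6 ≤ 6, profit 2·10 + 1·9 = 29.

29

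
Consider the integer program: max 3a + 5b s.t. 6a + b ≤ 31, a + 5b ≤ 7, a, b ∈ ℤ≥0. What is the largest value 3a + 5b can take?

(a,b)=(5,0): 6·5+1·0=30≤31, 1·5+5·0=5≤7, objective 15.
(a,b)=(4,0): 6·4+1·0=24≤31, 1·4+5·0=4≤7, objective 12.
The best lattice point is (5,0), giving 15.

15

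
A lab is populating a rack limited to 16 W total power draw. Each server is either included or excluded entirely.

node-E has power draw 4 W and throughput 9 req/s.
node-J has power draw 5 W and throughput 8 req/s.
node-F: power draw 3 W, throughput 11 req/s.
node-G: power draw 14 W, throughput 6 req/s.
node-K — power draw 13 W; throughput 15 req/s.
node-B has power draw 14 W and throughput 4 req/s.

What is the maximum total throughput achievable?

28

node-E + node-J + node-F: power draw 4 + 5 + 3 = 12 ≤ 16, throughput 9 + 8 + 11 = 28.
node-F + node-K: power draw 3 + 13 = 16 ≤ 16, throughput 11 + 15 = 26.
Best is node-E, node-J, and node-F with total throughput 28.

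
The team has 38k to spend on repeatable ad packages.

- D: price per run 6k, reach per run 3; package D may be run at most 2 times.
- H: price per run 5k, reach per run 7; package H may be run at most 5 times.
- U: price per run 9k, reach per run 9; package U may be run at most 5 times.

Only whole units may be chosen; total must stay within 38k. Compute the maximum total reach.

H has the best ratio (7/5); taking only H gives at most 5×7 = 35 (stopped by the supply cap of 5).
Mixing does better — 4×H and 2×U: price 38 ≤ 38, reach 4·7 + 2·9 = 46.

46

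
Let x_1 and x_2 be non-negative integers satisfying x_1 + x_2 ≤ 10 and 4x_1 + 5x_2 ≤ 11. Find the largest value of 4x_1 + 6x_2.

The continuous relaxation peaks at (0, 2.2) with value 13.20; rounding to a feasible lattice point costs some objective.
(x_1,x_2)=(0,2): 1·0+1·2=2≤10, 4·0+5·2=10≤11, objective 12.
(x_1,x_2)=(1,1): 1·1+1·1=2≤10, 4·1+5·1=9≤11, objective 10.
Maximum is 12 at (x_1,x_2)=(0,2).

12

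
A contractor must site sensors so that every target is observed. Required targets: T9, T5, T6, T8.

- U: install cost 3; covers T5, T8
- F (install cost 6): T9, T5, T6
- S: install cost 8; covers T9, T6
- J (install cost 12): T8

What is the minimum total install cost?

9

Choose U and F: together they cover T9, T5, T6, T8 — every target.
Total install cost: 3 + 6 = 9.
No cover costs less than 9.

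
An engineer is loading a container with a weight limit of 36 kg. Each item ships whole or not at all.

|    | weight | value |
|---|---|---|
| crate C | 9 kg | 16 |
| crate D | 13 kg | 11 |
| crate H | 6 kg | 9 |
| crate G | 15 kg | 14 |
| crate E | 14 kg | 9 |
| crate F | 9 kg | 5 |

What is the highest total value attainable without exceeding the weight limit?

39

Allowing fractional choices, the relaxed optimum would be about 44.1, but items are indivisible.
crate C + crate D + crate E: weight 9 + 13 + 14 = 36 ≤ 36, value 16 + 11 + 9 = 36.
crate C + crate H + crate G: weight 9 + 6 + 15 = 30 ≤ 36, value 16 + 9 + 14 = 39.
crate C + crate D + crate H: weight 9 + 13 + 6 = 28 ≤ 36, value 16 + 11 + 9 = 36.
Best is crate C, crate H, and crate G with total value 39.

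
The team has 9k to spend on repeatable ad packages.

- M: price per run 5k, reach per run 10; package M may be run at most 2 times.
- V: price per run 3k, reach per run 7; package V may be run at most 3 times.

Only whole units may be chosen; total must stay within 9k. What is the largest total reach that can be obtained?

21

3×V: price 9 ≤ 9, reach 3·7 = 21.
1×M and 1×V: price 8 ≤ 9, reach 1·10 + 1·7 = 17.
Best is 21.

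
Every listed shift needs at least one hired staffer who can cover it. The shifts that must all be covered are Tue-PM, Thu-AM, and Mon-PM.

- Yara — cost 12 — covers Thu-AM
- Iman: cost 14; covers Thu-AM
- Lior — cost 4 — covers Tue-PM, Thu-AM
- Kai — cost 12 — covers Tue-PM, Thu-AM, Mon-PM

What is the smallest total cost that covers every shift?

This is a weighted set-cover instance.
The greedy cost-per-new-shift heuristic would pick Lior and Kai for 16, but a cheaper cover exists.
Kai alone covers Tue-PM, Thu-AM, Mon-PM — every shift.
Total cost: 12.
No cover costs less than 12.

12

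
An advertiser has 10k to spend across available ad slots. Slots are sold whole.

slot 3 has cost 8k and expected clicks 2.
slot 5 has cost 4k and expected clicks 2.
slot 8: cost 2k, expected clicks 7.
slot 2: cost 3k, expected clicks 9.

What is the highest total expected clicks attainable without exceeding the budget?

18

Treat it as a binary knapsack problem.
Allowing fractional choices, the relaxed optimum would be about 18.2, but ad slots are indivisible.
slot 5 + slot 8 + slot 2: cost 4 + 2 + 3 = 9 ≤ 10, expected clicks 2 + 7 + 9 = 18.
slot 5 + slot 2: cost 4 + 3 = 7 ≤ 10, expected clicks 2 + 9 = 11.
slot 8 + slot 2: cost 2 + 3 = 5 ≤ 10, expected clicks 7 + 9 = 16.
Best is slot 5, slot 8, and slot 2 with total expected clicks 18.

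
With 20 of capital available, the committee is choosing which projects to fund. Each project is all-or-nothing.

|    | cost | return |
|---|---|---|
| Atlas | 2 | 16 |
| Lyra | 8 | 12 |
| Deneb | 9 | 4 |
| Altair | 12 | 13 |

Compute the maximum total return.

32

Allowing fractional choices, the relaxed optimum would be about 38.8, but projects are indivisible.
Atlas + Lyra + Deneb: cost 2 + 8 + 9 = 19 ≤ 20, return 16 + 12 + 4 = 32.
Atlas + Altair: cost 2 + 12 = 14 ≤ 20, return 16 + 13 = 29.
Atlas + Lyra: cost 2 + 8 = 10 ≤ 20, return 16 + 12 = 28.
Best is Atlas, Lyra, and Deneb with total return 32.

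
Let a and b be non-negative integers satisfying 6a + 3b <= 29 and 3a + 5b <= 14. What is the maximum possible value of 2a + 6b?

14

The continuous relaxation peaks at (0, 2.8) with value 16.80; rounding to a feasible lattice point costs some objective.
(a,b)=(1,2): 6·1+3·2=12≤29, 3·1+5·2=13≤14, objective 14.
(a,b)=(0,2): 6·0+3·2=6≤29, 3·0+5·2=10≤14, objective 12.
(a,b)=(2,1): 6·2+3·1=15≤29, 3·2+5·1=11≤14, objective 10.
The best lattice point is (1,2), giving 14.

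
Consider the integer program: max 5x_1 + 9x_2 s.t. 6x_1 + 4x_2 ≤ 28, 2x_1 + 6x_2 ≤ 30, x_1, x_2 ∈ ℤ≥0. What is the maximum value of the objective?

46

The continuous relaxation peaks at (1.71, 4.43) with value 48.43; rounding to a feasible lattice point costs some objective.
(x_1,x_2)=(2,4): 6·2+4·4=28≤28, 2·2+6·4=28≤30, objective 46.
(x_1,x_2)=(0,5): 6·0+4·5=20≤28, 2·0+6·5=30≤30, objective 45.
No feasible integer point exceeds 46.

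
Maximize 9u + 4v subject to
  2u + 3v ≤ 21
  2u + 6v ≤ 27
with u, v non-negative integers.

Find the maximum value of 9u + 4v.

(u,v)=(10,0): 2·10+3·0=20≤21, 2·10+6·0=20≤27, objective 90.
(u,v)=(9,1): 2·9+3·1=21≤21, 2·9+6·1=24≤27, objective 85.
(u,v)=(9,0): 2·9+3·0=18≤21, 2·9+6·0=18≤27, objective 81.
Maximum is 90 at (u,v)=(10,0).

90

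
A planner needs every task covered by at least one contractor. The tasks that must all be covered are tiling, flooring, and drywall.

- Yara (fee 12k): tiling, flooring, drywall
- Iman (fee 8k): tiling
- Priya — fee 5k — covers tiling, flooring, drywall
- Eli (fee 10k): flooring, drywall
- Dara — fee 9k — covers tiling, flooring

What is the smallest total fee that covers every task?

5

Priya alone covers tiling, flooring, drywall — every task.
Total fee: 5.
No cover costs less than 5.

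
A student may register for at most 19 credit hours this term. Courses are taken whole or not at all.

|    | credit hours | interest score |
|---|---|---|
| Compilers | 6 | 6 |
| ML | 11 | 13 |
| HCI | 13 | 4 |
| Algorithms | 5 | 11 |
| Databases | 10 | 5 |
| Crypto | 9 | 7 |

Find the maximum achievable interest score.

Algorithms + Crypto: credit hours 5 + 9 = 14 ≤ 19, interest score 11 + 7 = 18.
Compilers + ML: credit hours 6 + 11 = 17 ≤ 19, interest score 6 + 13 = 19.
ML + Algorithms: credit hours 11 + 5 = 16 ≤ 19, interest score 13 + 11 = 24.
Best is ML and Algorithms with total interest score 24.

24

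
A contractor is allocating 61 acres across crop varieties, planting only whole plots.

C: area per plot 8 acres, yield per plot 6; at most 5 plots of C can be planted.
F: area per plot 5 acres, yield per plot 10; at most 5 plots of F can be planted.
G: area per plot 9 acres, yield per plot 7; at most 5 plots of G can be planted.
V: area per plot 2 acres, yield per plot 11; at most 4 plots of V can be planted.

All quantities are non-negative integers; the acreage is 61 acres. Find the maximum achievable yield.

V has the best ratio (11/2); taking only V gives at most 4×11 = 44 (stopped by the supply cap of 4).
Mixing does better — 5×F, 3×G, and 4×V: area 60 ≤ 61, yield 5·10 + 3·7 + 4·11 = 115.

115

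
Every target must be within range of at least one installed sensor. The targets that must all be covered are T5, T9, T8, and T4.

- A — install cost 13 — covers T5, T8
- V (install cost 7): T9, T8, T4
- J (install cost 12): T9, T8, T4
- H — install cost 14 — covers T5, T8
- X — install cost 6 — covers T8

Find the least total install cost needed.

Choose A and V: together they cover T5, T9, T8, T4 — every target.
Total install cost: 13 + 7 = 20.
No cover costs less than 20.

20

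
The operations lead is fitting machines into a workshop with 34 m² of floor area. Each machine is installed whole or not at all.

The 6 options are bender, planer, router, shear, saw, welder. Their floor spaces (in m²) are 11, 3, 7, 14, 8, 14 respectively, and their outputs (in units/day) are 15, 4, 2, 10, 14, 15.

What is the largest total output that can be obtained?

This is a 0-1 knapsack instance.
Take bender, saw, and welder: floor space 11 + 8 + 14 = 33 ≤ 34, output 15 + 14 + 15 = 44.
No other feasible combination does better.

44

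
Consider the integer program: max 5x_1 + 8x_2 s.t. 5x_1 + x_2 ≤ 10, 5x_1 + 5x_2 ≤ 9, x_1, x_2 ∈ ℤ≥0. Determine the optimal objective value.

8

(x_1,x_2)=(0,1): 5·0+1·1=1≤10, 5·0+5·1=5≤9, objective 8.
(x_1,x_2)=(1,0): 5·1+1·0=5≤10, 5·1+5·0=5≤9, objective 5.
(x_1,x_2)=(0,0): 5·0+1·0=0≤10, 5·0+5·0=0≤9, objective 0.
The best lattice point is (0,1), giving 8.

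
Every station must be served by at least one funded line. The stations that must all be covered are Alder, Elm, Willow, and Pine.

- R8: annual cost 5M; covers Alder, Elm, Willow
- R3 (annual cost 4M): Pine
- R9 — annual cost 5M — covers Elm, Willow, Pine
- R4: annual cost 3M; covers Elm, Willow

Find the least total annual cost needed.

9

The greedy cost-per-new-station heuristic would pick R4, R3, and R8 for 12, but a cheaper cover exists.
Choose R8 and R3: together they cover Alder, Elm, Willow, Pine — every station.
Total annual cost: 5 + 4 = 9.
No cover costs less than 9.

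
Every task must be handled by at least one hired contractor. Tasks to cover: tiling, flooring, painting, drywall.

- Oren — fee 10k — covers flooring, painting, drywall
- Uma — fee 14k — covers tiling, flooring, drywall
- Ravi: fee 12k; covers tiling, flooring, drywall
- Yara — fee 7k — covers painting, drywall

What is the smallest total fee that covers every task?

The greedy cost-per-new-task heuristic would pick Oren and Ravi for 22, but a cheaper cover exists.
Choose Ravi and Yara: together they cover tiling, flooring, painting, drywall — every task.
Total fee: 12 + 7 = 19.
No cover costs less than 19.

19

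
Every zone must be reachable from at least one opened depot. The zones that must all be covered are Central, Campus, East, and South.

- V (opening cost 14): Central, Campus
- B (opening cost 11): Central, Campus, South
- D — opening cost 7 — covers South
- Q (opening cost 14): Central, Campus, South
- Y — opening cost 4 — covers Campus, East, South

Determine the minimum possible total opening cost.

15

Choose B and Y: together they cover Central, Campus, East, South — every zone.
Total opening cost: 11 + 4 = 15.
No cover costs less than 15.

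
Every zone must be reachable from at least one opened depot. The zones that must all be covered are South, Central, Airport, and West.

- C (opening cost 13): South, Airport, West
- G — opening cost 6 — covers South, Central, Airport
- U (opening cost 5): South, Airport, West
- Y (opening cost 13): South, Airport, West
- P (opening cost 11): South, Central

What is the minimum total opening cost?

11

Choose G and U: together they cover South, Central, Airport, West — every zone.
Total opening cost: 6 + 5 = 11.
No cover costs less than 11.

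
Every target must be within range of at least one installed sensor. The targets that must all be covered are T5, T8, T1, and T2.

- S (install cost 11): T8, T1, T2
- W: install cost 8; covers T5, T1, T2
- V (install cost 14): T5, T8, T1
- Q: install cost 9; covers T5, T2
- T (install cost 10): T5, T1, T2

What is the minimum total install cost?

Choose S and W: together they cover T5, T8, T1, T2 — every target.
Total install cost: 11 + 8 = 19.

19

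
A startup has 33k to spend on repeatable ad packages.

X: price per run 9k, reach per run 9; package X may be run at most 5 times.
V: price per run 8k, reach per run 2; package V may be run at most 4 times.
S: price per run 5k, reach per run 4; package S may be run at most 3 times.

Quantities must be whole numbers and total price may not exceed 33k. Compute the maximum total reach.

3×X and 1×S: price 32 ≤ 33, reach 3·9 + 1·4 = 31.
2×X and 3×S: price 33 ≤ 33, reach 2·9 + 3·4 = 30.
Best is 31.

31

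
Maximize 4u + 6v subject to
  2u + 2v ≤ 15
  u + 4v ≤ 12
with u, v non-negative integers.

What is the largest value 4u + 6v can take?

30

(u,v)=(6,1): 2·6+2·1=14≤15, 1·6+4·1=10≤12, objective 30.
(u,v)=(7,0): 2·7+2·0=14≤15, 1·7+4·0=7≤12, objective 28.
(u,v)=(5,1): 2·5+2·1=12≤15, 1·5+4·1=9≤12, objective 26.
Maximum is 30 at (u,v)=(6,1).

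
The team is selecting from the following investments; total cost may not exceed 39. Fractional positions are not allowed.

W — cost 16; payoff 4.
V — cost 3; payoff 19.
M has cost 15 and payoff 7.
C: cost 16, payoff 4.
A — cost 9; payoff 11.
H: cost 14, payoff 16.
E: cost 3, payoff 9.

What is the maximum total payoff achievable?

55

This is a 0-1 knapsack instance.
V + M + H + E: cost 3 + 15 + 14 + 3 = 35 ≤ 39, payoff 19 + 7 + 16 + 9 = 51.
W + V + H + E: cost 16 + 3 + 14 + 3 = 36 ≤ 39, payoff 4 + 19 + 16 + 9 = 48.
V + A + H + E: cost 3 + 9 + 14 + 3 = 29 ≤ 39, payoff 19 + 11 + 16 + 9 = 55.
Best is V, A, H, and E with total payoff 55.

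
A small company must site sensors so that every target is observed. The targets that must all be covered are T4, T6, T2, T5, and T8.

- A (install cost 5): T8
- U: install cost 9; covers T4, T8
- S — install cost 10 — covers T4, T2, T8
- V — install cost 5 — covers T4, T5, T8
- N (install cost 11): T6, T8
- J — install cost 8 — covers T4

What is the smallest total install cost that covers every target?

Choose S, V, and N: together they cover T4, T6, T2, T5, T8 — every target.
Total install cost: 10 + 5 + 11 = 26.

26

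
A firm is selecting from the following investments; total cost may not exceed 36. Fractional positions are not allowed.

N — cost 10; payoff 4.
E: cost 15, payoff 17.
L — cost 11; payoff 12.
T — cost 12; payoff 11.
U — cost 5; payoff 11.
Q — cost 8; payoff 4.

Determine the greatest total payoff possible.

40

Take E, L, and U: cost 15 + 11 + 5 = 31 ≤ 36, payoff 17 + 12 + 11 = 40.
No other feasible combination does better.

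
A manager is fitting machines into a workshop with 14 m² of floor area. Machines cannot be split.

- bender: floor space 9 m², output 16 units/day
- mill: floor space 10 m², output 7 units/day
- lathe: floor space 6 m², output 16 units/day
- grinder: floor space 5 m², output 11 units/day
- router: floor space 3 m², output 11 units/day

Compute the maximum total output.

lathe + router: floor space 6 + 3 = 9 ≤ 14, output 16 + 11 = 27.
lathe + grinder + router: floor space 6 + 5 + 3 = 14 ≤ 14, output 16 + 11 + 11 = 38.
Best is lathe, grinder, and router with total output 38.

38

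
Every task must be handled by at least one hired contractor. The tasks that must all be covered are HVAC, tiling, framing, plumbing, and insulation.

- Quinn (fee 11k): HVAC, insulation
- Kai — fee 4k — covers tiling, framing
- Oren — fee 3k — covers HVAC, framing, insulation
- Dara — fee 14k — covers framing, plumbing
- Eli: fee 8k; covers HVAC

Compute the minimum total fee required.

Choose Kai, Oren, and Dara: together they cover HVAC, tiling, framing, plumbing, insulation — every task.
Total fee: 4 + 3 + 14 = 21.
No cover costs less than 21.

21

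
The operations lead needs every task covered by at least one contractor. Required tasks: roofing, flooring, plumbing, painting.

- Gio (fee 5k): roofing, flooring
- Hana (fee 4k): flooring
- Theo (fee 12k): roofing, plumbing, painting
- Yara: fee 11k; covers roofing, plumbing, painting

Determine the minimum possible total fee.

The greedy cost-per-new-task heuristic would pick Gio and Yara for 16, but a cheaper cover exists.
Choose Hana and Yara: together they cover roofing, flooring, plumbing, painting — every task.
Total fee: 4 + 11 = 15.
No cover costs less than 15.

15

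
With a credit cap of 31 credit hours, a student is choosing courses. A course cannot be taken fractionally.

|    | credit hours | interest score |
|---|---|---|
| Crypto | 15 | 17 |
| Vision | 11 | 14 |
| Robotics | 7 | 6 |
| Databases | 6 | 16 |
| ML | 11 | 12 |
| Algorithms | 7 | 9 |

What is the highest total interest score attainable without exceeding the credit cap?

Allowing fractional choices, the relaxed optimum would be about 46.9, but courses are indivisible.
Vision + Robotics + Databases + Algorithms: credit hours 11 + 7 + 6 + 7 = 31 ≤ 31, interest score 14 + 6 + 16 + 9 = 45.
Robotics + Databases + ML + Algorithms: credit hours 7 + 6 + 11 + 7 = 31 ≤ 31, interest score 6 + 16 + 12 + 9 = 43.
Best is Vision, Robotics, Databases, and Algorithms with total interest score 45.

45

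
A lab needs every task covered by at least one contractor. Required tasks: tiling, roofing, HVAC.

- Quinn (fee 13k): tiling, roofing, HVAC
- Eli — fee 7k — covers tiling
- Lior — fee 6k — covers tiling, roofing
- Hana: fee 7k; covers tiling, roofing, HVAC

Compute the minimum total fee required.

This is an integer covering problem.
Hana alone covers tiling, roofing, HVAC — every task.
Total fee: 7.
No cover costs less than 7.

7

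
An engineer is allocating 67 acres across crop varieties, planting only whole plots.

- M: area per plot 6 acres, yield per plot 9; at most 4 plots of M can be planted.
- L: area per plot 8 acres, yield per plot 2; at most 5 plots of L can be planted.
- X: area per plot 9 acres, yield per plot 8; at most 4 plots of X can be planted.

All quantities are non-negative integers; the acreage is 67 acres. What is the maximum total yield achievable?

68

M has the best ratio (9/6); taking only M gives at most 4×9 = 36 (stopped by the supply cap of 4).
Mixing does better — 4×M and 4×X: area 60 ≤ 67, yield 4·9 + 4·8 = 68.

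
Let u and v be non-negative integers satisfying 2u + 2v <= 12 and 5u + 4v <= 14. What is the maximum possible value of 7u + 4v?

Relaxing integrality, the LP optimum is 19.60 at (u,v) = (2.8, 0), which is not an integer point.
(u,v)=(2,1): 2·2+2·1=6≤12, 5·2+4·1=14≤14, objective 18.
(u,v)=(1,2): 2·1+2·2=6≤12, 5·1+4·2=13≤14, objective 15.
The best lattice point is (2,1), giving 18.

18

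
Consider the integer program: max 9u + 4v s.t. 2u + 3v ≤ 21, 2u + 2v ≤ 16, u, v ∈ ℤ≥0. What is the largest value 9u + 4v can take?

(u,v)=(8,0): 2·8+3·0=16≤21, 2·8+2·0=16≤16, objective 72.
(u,v)=(7,1): 2·7+3·1=17≤21, 2·7+2·1=16≤16, objective 67.
(u,v)=(7,0): 2·7+3·0=14≤21, 2·7+2·0=14≤16, objective 63.
Maximum is 72 at (u,v)=(8,0).

72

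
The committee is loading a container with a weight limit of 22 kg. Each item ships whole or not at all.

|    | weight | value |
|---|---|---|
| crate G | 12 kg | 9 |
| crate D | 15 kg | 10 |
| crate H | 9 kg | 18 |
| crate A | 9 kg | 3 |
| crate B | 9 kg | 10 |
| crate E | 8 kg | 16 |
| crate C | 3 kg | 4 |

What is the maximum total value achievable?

This is an integer program with binary decision variables.
crate H + crate E: weight 9 + 8 = 17 ≤ 22, value 18 + 16 = 34.
crate H + crate E + crate C: weight 9 + 8 + 3 = 20 ≤ 22, value 18 + 16 + 4 = 38.
Best is crate H, crate E, and crate C with total value 38.

38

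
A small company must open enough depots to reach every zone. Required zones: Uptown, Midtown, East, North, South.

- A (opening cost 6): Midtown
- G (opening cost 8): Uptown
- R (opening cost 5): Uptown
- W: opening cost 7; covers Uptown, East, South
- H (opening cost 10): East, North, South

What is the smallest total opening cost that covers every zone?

Choose A, R, and H: together they cover Uptown, Midtown, East, North, South — every zone.
Total opening cost: 6 + 5 + 10 = 21.

21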